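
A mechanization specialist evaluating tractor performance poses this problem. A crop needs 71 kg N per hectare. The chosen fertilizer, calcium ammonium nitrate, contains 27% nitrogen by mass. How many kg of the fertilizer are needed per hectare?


Rate = N_required / (N_content / 100)
     = 71 / (27 / 100)
     = 71 / 0.27
     = 262.96 kg/ha


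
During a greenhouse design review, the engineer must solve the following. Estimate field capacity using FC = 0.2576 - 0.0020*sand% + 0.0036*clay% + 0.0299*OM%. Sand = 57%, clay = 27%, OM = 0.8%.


FC = 0.2576 - 0.0020*57 + 0.0036*27 + 0.0299*0.8
   = 0.2576 - 0.1140 + 0.0972 + 0.0239
   = 0.2647


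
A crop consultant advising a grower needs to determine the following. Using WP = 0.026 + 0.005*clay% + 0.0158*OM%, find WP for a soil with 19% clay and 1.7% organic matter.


WP = 0.026 + 0.005*19 + 0.0158*1.7
   = 0.026 + 0.0950 + 0.0269
   = 0.1479


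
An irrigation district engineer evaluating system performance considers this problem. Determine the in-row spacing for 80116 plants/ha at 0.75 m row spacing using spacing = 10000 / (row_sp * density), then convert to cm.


spacing = 10000 / (row_sp * density)
        = 10000 / (0.75 * 80116)
        = 10000 / 60087
        = 0.16643 m = 16.64 cm


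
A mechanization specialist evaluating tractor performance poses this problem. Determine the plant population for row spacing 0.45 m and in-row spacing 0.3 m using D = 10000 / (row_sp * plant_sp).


D = 10000 / (row_sp * plant_sp)
  = 10000 / (0.45 * 0.3)
  = 10000 / 0.1350
  = 74074.07 plants/ha


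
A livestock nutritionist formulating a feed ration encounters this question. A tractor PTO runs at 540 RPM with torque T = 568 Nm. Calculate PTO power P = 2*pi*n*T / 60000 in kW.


P = 2*pi*n*T / 60000
  = 2*pi * 540 * 568 / 60000
  = 1927178.60 / 60000
  = 32.12 kW


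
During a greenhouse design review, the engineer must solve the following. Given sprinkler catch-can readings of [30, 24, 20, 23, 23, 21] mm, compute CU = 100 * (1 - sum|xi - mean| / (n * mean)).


xbar = 141 / 6 = 23.500
sum|xi - xbar| = 14
CU = 100 * (1 - 14 / (6 * 23.500))
   = 100 * (1 - 0.0993)
   = 90.07%


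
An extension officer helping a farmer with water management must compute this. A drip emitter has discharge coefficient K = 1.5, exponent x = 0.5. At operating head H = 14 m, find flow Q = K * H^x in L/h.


Q = K * H^x
  = 1.5 * 14^0.5
  = 1.5 * 3.7417
  = 5.61 L/h


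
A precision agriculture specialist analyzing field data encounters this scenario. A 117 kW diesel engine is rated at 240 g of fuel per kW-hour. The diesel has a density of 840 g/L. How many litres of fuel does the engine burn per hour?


FC = P * BSFC / rho_fuel
   = 117 * 240 / 840
   = 28080 / 840
   = 33.43 L/h


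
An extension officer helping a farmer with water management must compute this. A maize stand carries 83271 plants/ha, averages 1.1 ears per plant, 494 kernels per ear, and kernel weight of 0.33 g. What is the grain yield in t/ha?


Y = density * ears * kernels * kw
  = 83271 * 1.1 * 494 * 0.33 g/ha
  = 14932322.26 g/ha
  = 14932.32 kg/ha = 14.93 t/ha


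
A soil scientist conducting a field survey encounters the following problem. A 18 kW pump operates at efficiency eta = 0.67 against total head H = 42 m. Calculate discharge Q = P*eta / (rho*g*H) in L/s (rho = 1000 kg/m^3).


Q = (P * 1000 * eta) / (rho * g * H)
  = (18 * 1000 * 0.67) / (1000 * 9.81 * 42)
  = 12060 / 412020
  = 0.02927 m^3/s = 29.27 L/s


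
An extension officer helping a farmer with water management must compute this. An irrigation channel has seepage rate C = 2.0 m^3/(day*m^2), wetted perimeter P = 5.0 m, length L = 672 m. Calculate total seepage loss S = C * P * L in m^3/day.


S = C * P * L
  = 2.0 * 5.0 * 672
  = 6720 m^3/day


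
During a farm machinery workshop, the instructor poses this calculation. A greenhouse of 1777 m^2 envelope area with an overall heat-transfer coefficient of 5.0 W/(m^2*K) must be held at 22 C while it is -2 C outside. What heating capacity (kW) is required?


dT = 22 - (-2) = 24 K
Q = U * A * dT
  = 5.0 * 1777 * 24
  = 213240 W = 213.24 kW


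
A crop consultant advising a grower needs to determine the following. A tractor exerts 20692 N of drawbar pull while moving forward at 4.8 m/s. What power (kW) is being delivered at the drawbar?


P = F * v / 1000
  = 20692 * 4.8 / 1000
  = 99321.60 / 1000
  = 99.32 kW


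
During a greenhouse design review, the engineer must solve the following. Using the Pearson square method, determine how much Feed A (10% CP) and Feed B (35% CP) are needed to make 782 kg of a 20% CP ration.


parts_A = CP_b - target = 35 - 20 = 15
parts_B = target - CP_a = 20 - 10 = 10
total_parts = 15 + 10 = 25
Feed A = 782 * 15 / 25 = 469.20 kg
Feed B = 782 * 10 / 25 = 312.80 kg

469.20 kg


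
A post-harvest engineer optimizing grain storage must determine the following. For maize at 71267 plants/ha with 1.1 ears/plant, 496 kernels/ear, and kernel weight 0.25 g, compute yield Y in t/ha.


Y = density * ears * kernels * kw
  = 71267 * 1.1 * 496 * 0.25 g/ha
  = 9720818.80 g/ha
  = 9720.82 kg/ha = 9.72 t/ha


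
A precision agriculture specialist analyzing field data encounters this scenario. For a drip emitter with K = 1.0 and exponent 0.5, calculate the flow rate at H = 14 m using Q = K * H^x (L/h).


Q = K * H^x
  = 1.0 * 14^0.5
  = 1.0 * 3.7417
  = 3.74 L/h


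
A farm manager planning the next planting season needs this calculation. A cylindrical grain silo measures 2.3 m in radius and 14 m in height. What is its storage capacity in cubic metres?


V = pi * r^2 * h
  = pi * 2.3^2 * 14
  = pi * 5.29 * 14
  = 232.67 m^3


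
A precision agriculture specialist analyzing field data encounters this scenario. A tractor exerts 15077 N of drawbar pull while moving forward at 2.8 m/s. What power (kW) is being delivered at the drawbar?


P = F * v / 1000
  = 15077 * 2.8 / 1000
  = 42215.60 / 1000
  = 42.22 kW


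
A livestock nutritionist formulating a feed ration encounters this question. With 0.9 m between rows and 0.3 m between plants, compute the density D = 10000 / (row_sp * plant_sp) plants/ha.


D = 10000 / (row_sp * plant_sp)
  = 10000 / (0.9 * 0.3)
  = 10000 / 0.2700
  = 37037.04 plants/ha


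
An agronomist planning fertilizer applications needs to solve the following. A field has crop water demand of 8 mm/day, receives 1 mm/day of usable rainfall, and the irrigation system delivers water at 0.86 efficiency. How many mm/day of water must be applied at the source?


IWR = (ETc - Pe) / Ea
    = (8 - 1) / 0.86
    = 7 / 0.86
    = 8.14 mm/day


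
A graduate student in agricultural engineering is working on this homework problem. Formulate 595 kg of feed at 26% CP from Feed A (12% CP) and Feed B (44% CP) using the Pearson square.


parts_A = CP_b - target = 44 - 26 = 18
parts_B = target - CP_a = 26 - 12 = 14
total_parts = 18 + 14 = 32
Feed A = 595 * 18 / 32 = 334.69 kg
Feed B = 595 * 14 / 32 = 260.31 kg

334.69 kg


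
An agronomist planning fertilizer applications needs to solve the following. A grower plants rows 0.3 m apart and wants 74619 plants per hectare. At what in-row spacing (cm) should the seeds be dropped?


spacing = 10000 / (row_sp * density)
        = 10000 / (0.3 * 74619)
        = 10000 / 22385.70
        = 0.44671 m = 44.67 cm


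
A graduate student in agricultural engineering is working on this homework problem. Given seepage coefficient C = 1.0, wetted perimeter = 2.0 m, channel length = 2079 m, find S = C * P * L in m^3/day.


S = C * P * L
  = 1.0 * 2.0 * 2079
  = 4158 m^3/day


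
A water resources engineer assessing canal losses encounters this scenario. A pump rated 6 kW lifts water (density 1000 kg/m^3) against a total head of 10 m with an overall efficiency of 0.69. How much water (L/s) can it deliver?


Q = (P * 1000 * eta) / (rho * g * H)
  = (6 * 1000 * 0.69) / (1000 * 9.81 * 10)
  = 4140 / 98100
  = 0.04220 m^3/s = 42.20 L/s


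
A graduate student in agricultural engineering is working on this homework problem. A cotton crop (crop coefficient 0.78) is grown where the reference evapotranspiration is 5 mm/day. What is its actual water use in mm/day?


ETc = Kc * ET0
    = 0.78 * 5
    = 3.90 mm/day


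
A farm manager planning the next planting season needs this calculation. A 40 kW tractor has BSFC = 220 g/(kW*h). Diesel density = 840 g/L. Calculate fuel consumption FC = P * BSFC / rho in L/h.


FC = P * BSFC / rho_fuel
   = 40 * 220 / 840
   = 8800 / 840
   = 10.48 L/h


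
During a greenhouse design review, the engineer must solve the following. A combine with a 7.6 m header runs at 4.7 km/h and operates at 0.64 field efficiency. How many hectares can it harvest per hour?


C = w * v * eta_f / 10
  = 7.6 * 4.7 * 0.64 / 10
  = 22.86 / 10
  = 2.29 ha/h


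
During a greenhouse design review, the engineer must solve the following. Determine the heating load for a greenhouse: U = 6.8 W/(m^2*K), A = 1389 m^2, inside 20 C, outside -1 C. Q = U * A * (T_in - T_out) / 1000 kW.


dT = 20 - (-1) = 21 K
Q = U * A * dT
  = 6.8 * 1389 * 21
  = 198349.20 W = 198.35 kW


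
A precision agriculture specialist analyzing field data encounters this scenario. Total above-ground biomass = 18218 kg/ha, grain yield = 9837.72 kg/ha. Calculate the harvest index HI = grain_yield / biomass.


HI = grain_yield / biomass
   = 9837.72 / 18218
   = 0.54


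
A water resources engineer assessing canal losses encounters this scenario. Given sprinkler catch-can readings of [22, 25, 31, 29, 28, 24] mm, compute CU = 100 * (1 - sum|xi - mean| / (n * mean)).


xbar = 159 / 6 = 26.500
sum|xi - xbar| = 17
CU = 100 * (1 - 17 / (6 * 26.500))
   = 100 * (1 - 0.1069)
   = 89.31%


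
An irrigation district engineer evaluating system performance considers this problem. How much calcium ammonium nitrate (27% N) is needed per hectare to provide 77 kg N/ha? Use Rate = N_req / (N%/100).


Rate = N_required / (N_content / 100)
     = 77 / (27 / 100)
     = 77 / 0.27
     = 285.19 kg/ha


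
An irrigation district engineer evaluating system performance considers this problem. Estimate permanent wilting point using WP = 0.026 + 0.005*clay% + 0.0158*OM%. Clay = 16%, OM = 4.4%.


WP = 0.026 + 0.005*16 + 0.0158*4.4
   = 0.026 + 0.0800 + 0.0695
   = 0.1755


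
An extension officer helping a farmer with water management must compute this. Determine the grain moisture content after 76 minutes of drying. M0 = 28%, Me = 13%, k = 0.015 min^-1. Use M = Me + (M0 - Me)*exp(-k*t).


M = Me + (M0 - Me) * e^(-k*t)
  = 13 + (28 - 13) * e^(-0.015*76)
  = 13 + 15 * e^(-1.140)
  = 13 + 15 * 0.31982
  = 13 + 4.7973
  = 17.80%


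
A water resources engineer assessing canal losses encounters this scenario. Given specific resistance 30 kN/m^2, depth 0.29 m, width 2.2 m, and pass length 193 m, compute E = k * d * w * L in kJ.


E = k * d * w * L
  = 30 * 0.29 * 2.2 * 193
  = 3694.02 kJ


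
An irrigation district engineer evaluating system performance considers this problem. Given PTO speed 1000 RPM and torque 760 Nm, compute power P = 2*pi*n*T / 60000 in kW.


P = 2*pi*n*T / 60000
  = 2*pi * 1000 * 760 / 60000
  = 4775220.83 / 60000
  = 79.59 kW


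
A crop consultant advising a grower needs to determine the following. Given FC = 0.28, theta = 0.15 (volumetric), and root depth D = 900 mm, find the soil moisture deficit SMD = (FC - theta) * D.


SMD = (FC - theta) * D
    = (0.28 - 0.15) * 900
    = 0.130 * 900
    = 117 mm


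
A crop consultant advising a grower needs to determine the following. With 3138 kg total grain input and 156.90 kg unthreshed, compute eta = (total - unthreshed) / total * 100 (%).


eta = (total - unthreshed) / total * 100
    = (3138 - 156.90) / 3138 * 100
    = 2981.10 / 3138 * 100
    = 95%


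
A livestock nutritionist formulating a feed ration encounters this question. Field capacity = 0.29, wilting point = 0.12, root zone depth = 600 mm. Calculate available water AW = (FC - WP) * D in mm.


AW = (FC - WP) * D
   = (0.29 - 0.12) * 600
   = 0.17 * 600
   = 102 mm


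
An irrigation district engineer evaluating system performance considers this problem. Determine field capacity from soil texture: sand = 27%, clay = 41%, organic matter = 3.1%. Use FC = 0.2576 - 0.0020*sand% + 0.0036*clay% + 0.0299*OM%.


FC = 0.2576 - 0.0020*27 + 0.0036*41 + 0.0299*3.1
   = 0.2576 - 0.0540 + 0.1476 + 0.0927
   = 0.4439


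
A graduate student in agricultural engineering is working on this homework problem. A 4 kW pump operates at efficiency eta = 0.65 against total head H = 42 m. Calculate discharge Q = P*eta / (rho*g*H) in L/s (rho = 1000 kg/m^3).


Q = (P * 1000 * eta) / (rho * g * H)
  = (4 * 1000 * 0.65) / (1000 * 9.81 * 42)
  = 2600 / 412020
  = 0.00631 m^3/s = 6.31 L/s


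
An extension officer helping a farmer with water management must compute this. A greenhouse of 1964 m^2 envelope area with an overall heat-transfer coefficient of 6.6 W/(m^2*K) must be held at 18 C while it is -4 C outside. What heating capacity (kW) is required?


dT = 18 - (-4) = 22 K
Q = U * A * dT
  = 6.6 * 1964 * 22
  = 285172.80 W = 285.17 kW


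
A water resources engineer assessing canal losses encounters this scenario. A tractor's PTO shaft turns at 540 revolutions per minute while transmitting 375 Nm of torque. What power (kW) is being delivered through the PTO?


P = 2*pi*n*T / 60000
  = 2*pi * 540 * 375 / 60000
  = 1272345.02 / 60000
  = 21.21 kW


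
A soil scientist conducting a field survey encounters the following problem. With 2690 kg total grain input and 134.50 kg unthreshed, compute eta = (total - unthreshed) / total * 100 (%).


eta = (total - unthreshed) / total * 100
    = (2690 - 134.50) / 2690 * 100
    = 2555.50 / 2690 * 100
    = 95%


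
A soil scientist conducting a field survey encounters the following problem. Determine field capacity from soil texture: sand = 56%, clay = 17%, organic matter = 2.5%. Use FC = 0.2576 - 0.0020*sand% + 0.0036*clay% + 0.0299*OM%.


FC = 0.2576 - 0.0020*56 + 0.0036*17 + 0.0299*2.5
   = 0.2576 - 0.1120 + 0.0612 + 0.0748
   = 0.2816


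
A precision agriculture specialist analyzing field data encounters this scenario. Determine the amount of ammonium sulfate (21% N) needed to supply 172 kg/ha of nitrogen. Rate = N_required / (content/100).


Rate = N_required / (N_content / 100)
     = 172 / (21 / 100)
     = 172 / 0.21
     = 819.05 kg/ha


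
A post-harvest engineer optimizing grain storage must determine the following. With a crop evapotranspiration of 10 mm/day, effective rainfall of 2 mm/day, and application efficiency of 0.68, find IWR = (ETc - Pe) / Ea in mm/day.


IWR = (ETc - Pe) / Ea
    = (10 - 2) / 0.68
    = 8 / 0.68
    = 11.76 mm/day


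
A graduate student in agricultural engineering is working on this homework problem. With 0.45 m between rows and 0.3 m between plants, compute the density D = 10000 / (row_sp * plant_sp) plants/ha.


D = 10000 / (row_sp * plant_sp)
  = 10000 / (0.45 * 0.3)
  = 10000 / 0.1350
  = 74074.07 plants/ha


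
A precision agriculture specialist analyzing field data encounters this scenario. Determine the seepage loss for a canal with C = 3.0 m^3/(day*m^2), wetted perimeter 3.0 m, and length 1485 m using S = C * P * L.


S = C * P * L
  = 3.0 * 3.0 * 1485
  = 13365 m^3/day


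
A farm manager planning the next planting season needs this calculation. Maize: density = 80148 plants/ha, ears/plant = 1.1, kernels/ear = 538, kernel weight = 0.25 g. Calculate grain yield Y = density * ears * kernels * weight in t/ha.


Y = density * ears * kernels * kw
  = 80148 * 1.1 * 538 * 0.25 g/ha
  = 11857896.60 g/ha
  = 11857.90 kg/ha = 11.86 t/ha


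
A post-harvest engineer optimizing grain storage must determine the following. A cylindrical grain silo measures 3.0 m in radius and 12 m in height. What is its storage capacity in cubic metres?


V = pi * r^2 * h
  = pi * 3.0^2 * 12
  = pi * 9 * 12
  = 339.29 m^3


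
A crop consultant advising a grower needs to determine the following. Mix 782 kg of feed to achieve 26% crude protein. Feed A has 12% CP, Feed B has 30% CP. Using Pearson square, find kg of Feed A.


parts_A = CP_b - target = 30 - 26 = 4
parts_B = target - CP_a = 26 - 12 = 14
total_parts = 4 + 14 = 18
Feed A = 782 * 4 / 18 = 173.78 kg
Feed B = 782 * 14 / 18 = 608.22 kg

173.78 kg


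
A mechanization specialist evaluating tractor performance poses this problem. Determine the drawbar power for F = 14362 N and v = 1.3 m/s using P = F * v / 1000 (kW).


P = F * v / 1000
  = 14362 * 1.3 / 1000
  = 18670.60 / 1000
  = 18.67 kW


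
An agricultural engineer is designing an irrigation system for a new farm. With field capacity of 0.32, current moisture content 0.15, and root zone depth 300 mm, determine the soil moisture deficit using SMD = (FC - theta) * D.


SMD = (FC - theta) * D
    = (0.32 - 0.15) * 300
    = 0.170 * 300
    = 51 mm


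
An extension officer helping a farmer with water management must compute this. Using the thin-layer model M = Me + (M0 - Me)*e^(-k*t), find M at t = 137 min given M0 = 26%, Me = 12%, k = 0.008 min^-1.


M = Me + (M0 - Me) * e^(-k*t)
  = 12 + (26 - 12) * e^(-0.008*137)
  = 12 + 14 * e^(-1.096)
  = 12 + 14 * 0.33421
  = 12 + 4.6789
  = 16.68%


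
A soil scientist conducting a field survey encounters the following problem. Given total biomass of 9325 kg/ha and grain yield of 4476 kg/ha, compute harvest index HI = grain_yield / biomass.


HI = grain_yield / biomass
   = 4476 / 9325
   = 0.48


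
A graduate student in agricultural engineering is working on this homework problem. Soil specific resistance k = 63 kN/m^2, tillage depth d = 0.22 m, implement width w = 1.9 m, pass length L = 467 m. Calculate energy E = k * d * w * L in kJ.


E = k * d * w * L
  = 63 * 0.22 * 1.9 * 467
  = 12297.98 kJ


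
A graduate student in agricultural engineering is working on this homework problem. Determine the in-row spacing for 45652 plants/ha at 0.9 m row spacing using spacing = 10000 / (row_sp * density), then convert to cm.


spacing = 10000 / (row_sp * density)
        = 10000 / (0.9 * 45652)
        = 10000 / 41086.80
        = 0.24339 m = 24.34 cm


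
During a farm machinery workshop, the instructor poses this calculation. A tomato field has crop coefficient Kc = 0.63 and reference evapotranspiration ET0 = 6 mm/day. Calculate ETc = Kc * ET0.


ETc = Kc * ET0
    = 0.63 * 6
    = 3.78 mm/day


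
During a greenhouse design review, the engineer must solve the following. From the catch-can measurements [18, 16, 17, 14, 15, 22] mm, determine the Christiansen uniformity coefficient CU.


xbar = 102 / 6 = 17
sum|xi - xbar| = 12
CU = 100 * (1 - 12 / (6 * 17))
   = 100 * (1 - 0.1176)
   = 88.24%


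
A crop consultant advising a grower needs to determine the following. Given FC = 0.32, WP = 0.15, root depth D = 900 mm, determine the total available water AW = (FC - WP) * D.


AW = (FC - WP) * D
   = (0.32 - 0.15) * 900
   = 0.17 * 900
   = 153 mm


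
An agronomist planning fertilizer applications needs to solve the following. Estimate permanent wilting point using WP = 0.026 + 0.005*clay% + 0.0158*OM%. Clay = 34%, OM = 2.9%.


WP = 0.026 + 0.005*34 + 0.0158*2.9
   = 0.026 + 0.1700 + 0.0458
   = 0.2418


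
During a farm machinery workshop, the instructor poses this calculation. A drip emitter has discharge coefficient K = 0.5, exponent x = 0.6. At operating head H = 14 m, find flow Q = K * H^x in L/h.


Q = K * H^x
  = 0.5 * 14^0.6
  = 0.5 * 4.8717
  = 2.44 L/h


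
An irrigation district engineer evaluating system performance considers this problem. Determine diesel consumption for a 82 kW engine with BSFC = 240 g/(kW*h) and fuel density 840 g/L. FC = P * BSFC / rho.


FC = P * BSFC / rho_fuel
   = 82 * 240 / 840
   = 19680 / 840
   = 23.43 L/h


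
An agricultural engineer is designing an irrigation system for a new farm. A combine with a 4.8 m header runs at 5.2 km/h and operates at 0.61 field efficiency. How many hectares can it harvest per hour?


C = w * v * eta_f / 10
  = 4.8 * 5.2 * 0.61 / 10
  = 15.23 / 10
  = 1.52 ha/h


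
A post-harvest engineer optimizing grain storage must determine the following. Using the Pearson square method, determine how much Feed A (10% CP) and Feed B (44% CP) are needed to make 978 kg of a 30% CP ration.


parts_A = CP_b - target = 44 - 30 = 14
parts_B = target - CP_a = 30 - 10 = 20
total_parts = 14 + 20 = 34
Feed A = 978 * 14 / 34 = 402.71 kg
Feed B = 978 * 20 / 34 = 575.29 kg

402.71 kg


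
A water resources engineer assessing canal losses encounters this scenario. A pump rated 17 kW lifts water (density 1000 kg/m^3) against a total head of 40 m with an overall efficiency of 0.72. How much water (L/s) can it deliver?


Q = (P * 1000 * eta) / (rho * g * H)
  = (17 * 1000 * 0.72) / (1000 * 9.81 * 40)
  = 12240 / 392400
  = 0.03119 m^3/s = 31.19 L/s


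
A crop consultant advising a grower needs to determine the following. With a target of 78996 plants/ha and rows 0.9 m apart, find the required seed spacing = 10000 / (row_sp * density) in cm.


spacing = 10000 / (row_sp * density)
        = 10000 / (0.9 * 78996)
        = 10000 / 71096.40
        = 0.14065 m = 14.07 cm


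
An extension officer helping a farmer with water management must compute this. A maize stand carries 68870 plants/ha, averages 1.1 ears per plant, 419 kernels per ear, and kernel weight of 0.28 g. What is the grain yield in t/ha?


Y = density * ears * kernels * kw
  = 68870 * 1.1 * 419 * 0.28 g/ha
  = 8887811.24 g/ha
  = 8887.81 kg/ha = 8.89 t/ha


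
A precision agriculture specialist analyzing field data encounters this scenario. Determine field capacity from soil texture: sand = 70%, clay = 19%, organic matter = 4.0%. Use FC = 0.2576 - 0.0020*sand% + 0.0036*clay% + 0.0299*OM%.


FC = 0.2576 - 0.0020*70 + 0.0036*19 + 0.0299*4.0
   = 0.2576 - 0.1400 + 0.0684 + 0.1196
   = 0.3056


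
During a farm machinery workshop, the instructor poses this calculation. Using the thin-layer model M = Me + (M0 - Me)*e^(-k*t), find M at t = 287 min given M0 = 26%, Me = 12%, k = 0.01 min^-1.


M = Me + (M0 - Me) * e^(-k*t)
  = 12 + (26 - 12) * e^(-0.01*287)
  = 12 + 14 * e^(-2.870)
  = 12 + 14 * 0.05670
  = 12 + 0.7938
  = 12.79%


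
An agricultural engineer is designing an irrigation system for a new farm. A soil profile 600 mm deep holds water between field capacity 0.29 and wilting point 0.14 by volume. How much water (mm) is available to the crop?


AW = (FC - WP) * D
   = (0.29 - 0.14) * 600
   = 0.15 * 600
   = 90 mm


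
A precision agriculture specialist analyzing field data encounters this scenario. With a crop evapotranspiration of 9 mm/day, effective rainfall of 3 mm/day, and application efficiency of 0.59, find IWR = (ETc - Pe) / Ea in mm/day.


IWR = (ETc - Pe) / Ea
    = (9 - 3) / 0.59
    = 6 / 0.59
    = 10.17 mm/day


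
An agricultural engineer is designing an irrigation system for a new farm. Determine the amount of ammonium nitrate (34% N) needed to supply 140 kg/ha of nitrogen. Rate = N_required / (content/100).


Rate = N_required / (N_content / 100)
     = 140 / (34 / 100)
     = 140 / 0.34
     = 411.76 kg/ha


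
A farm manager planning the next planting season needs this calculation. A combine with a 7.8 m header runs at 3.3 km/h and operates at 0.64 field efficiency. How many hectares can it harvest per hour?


C = w * v * eta_f / 10
  = 7.8 * 3.3 * 0.64 / 10
  = 16.47 / 10
  = 1.65 ha/h


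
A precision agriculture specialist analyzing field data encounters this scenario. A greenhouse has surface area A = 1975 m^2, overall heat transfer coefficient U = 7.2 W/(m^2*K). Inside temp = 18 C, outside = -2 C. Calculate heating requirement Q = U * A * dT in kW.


dT = 18 - (-2) = 20 K
Q = U * A * dT
  = 7.2 * 1975 * 20
  = 284400 W = 284.40 kW


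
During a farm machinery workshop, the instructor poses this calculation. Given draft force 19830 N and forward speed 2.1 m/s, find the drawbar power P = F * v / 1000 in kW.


P = F * v / 1000
  = 19830 * 2.1 / 1000
  = 41643 / 1000
  = 41.64 kW


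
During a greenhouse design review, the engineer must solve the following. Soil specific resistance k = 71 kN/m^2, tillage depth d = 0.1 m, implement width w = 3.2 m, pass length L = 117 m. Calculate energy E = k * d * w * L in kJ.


E = k * d * w * L
  = 71 * 0.1 * 3.2 * 117
  = 2658.24 kJ


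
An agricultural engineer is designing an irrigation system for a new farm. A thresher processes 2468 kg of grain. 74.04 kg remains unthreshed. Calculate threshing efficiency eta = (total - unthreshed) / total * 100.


eta = (total - unthreshed) / total * 100
    = (2468 - 74.04) / 2468 * 100
    = 2393.96 / 2468 * 100
    = 97%


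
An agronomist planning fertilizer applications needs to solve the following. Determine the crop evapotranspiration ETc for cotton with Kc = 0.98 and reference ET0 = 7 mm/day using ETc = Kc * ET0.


ETc = Kc * ET0
    = 0.98 * 7
    = 6.86 mm/day


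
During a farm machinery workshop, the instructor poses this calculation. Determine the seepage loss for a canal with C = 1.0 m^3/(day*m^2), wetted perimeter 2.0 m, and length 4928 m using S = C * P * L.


S = C * P * L
  = 1.0 * 2.0 * 4928
  = 9856 m^3/day


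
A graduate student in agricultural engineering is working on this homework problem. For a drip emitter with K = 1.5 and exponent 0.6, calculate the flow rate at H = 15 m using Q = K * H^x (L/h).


Q = K * H^x
  = 1.5 * 15^0.6
  = 1.5 * 5.0776
  = 7.62 L/h


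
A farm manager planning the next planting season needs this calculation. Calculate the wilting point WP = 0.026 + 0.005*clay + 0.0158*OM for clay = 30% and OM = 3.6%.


WP = 0.026 + 0.005*30 + 0.0158*3.6
   = 0.026 + 0.1500 + 0.0569
   = 0.2329


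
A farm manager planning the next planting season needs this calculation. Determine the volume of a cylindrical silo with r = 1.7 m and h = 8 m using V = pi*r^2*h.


V = pi * r^2 * h
  = pi * 1.7^2 * 8
  = pi * 2.89 * 8
  = 72.63 m^3


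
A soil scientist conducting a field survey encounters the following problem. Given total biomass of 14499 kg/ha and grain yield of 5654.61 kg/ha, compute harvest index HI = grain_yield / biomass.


HI = grain_yield / biomass
   = 5654.61 / 14499
   = 0.39


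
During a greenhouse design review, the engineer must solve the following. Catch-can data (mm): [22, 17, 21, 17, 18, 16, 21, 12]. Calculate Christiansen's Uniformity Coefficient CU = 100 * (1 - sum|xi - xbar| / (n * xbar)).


xbar = 144 / 8 = 18
sum|xi - xbar| = 20
CU = 100 * (1 - 20 / (8 * 18))
   = 100 * (1 - 0.1389)
   = 86.11%


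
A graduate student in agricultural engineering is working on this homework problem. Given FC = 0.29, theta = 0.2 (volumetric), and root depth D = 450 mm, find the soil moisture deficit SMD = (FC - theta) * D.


SMD = (FC - theta) * D
    = (0.29 - 0.2) * 450
    = 0.090 * 450
    = 40.50 mm


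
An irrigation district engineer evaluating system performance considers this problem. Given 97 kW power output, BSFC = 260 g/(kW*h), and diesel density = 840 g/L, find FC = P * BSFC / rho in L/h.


FC = P * BSFC / rho_fuel
   = 97 * 260 / 840
   = 25220 / 840
   = 30.02 L/h


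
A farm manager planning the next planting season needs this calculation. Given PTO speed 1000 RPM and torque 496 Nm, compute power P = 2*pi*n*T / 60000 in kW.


P = 2*pi*n*T / 60000
  = 2*pi * 1000 * 496 / 60000
  = 3116459.91 / 60000
  = 51.94 kW


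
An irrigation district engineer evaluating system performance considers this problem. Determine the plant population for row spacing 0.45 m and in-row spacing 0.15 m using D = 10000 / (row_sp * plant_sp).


D = 10000 / (row_sp * plant_sp)
  = 10000 / (0.45 * 0.15)
  = 10000 / 0.0675
  = 148148.15 plants/ha


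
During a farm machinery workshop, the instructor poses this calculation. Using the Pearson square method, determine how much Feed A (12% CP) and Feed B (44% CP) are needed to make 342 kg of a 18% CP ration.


parts_A = CP_b - target = 44 - 18 = 26
parts_B = target - CP_a = 18 - 12 = 6
total_parts = 26 + 6 = 32
Feed A = 342 * 26 / 32 = 277.88 kg
Feed B = 342 * 6 / 32 = 64.13 kg

277.88 kg


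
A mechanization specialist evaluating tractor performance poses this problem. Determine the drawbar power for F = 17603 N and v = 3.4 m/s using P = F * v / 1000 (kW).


P = F * v / 1000
  = 17603 * 3.4 / 1000
  = 59850.20 / 1000
  = 59.85 kW


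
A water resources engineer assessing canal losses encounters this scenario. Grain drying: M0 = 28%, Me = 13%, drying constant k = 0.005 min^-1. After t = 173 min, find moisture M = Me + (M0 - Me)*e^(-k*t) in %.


M = Me + (M0 - Me) * e^(-k*t)
  = 13 + (28 - 13) * e^(-0.005*173)
  = 13 + 15 * e^(-0.865)
  = 13 + 15 * 0.42105
  = 13 + 6.3158
  = 19.32%


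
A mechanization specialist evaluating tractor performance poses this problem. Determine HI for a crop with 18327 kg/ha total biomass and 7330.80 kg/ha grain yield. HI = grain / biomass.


HI = grain_yield / biomass
   = 7330.80 / 18327
   = 0.40


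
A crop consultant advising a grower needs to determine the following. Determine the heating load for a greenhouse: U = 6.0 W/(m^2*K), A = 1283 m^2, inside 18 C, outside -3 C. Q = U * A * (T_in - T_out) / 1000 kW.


dT = 18 - (-3) = 21 K
Q = U * A * dT
  = 6.0 * 1283 * 21
  = 161658 W = 161.66 kW


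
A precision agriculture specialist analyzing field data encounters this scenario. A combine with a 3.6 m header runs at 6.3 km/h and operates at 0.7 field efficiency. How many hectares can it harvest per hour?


C = w * v * eta_f / 10
  = 3.6 * 6.3 * 0.7 / 10
  = 15.88 / 10
  = 1.59 ha/h


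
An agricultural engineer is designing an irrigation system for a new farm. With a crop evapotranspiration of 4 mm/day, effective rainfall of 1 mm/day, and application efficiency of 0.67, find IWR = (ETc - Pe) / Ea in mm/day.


IWR = (ETc - Pe) / Ea
    = (4 - 1) / 0.67
    = 3 / 0.67
    = 4.48 mm/day


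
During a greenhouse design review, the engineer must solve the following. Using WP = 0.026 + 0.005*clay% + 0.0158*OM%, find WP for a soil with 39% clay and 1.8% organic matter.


WP = 0.026 + 0.005*39 + 0.0158*1.8
   = 0.026 + 0.1950 + 0.0284
   = 0.2494


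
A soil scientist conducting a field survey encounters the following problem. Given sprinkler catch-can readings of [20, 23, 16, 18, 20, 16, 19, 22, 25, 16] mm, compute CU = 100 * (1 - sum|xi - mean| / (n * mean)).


xbar = 195 / 10 = 19.500
sum|xi - xbar| = 25
CU = 100 * (1 - 25 / (10 * 19.500))
   = 100 * (1 - 0.1282)
   = 87.18%


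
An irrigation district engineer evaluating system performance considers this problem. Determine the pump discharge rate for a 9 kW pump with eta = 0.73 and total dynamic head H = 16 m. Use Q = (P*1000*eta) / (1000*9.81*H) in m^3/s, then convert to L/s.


Q = (P * 1000 * eta) / (rho * g * H)
  = (9 * 1000 * 0.73) / (1000 * 9.81 * 16)
  = 6570 / 156960
  = 0.04186 m^3/s = 41.86 L/s


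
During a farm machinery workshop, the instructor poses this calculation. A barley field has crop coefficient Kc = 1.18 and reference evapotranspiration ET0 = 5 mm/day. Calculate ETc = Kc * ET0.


ETc = Kc * ET0
    = 1.18 * 5
    = 5.90 mm/day


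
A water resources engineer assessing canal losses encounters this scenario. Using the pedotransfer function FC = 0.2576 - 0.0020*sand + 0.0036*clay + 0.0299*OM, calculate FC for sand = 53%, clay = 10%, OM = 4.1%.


FC = 0.2576 - 0.0020*53 + 0.0036*10 + 0.0299*4.1
   = 0.2576 - 0.1060 + 0.0360 + 0.1226
   = 0.3102


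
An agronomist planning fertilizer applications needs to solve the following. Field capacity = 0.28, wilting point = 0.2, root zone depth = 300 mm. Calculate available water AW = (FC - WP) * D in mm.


AW = (FC - WP) * D
   = (0.28 - 0.2) * 300
   = 0.08 * 300
   = 24 mm


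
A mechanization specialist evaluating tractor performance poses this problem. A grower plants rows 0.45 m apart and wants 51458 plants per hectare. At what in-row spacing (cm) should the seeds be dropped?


spacing = 10000 / (row_sp * density)
        = 10000 / (0.45 * 51458)
        = 10000 / 23156.10
        = 0.43185 m = 43.19 cm


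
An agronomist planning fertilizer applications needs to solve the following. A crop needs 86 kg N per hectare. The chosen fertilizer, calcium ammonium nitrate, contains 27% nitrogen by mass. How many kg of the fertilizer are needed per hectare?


Rate = N_required / (N_content / 100)
     = 86 / (27 / 100)
     = 86 / 0.27
     = 318.52 kg/ha


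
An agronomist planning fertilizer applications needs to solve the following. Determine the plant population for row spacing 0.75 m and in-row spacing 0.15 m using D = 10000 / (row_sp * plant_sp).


D = 10000 / (row_sp * plant_sp)
  = 10000 / (0.75 * 0.15)
  = 10000 / 0.1125
  = 88888.89 plants/ha


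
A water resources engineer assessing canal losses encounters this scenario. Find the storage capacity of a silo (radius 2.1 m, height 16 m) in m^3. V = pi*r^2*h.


V = pi * r^2 * h
  = pi * 2.1^2 * 16
  = pi * 4.41 * 16
  = 221.67 m^3


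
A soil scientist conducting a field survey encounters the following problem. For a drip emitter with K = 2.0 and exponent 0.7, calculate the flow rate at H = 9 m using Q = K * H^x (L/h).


Q = K * H^x
  = 2.0 * 9^0.7
  = 2.0 * 4.6555
  = 9.31 L/h


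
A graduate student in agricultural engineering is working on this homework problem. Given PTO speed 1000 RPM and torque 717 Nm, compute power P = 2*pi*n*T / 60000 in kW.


P = 2*pi*n*T / 60000
  = 2*pi * 1000 * 717 / 60000
  = 4505043.87 / 60000
  = 75.08 kW


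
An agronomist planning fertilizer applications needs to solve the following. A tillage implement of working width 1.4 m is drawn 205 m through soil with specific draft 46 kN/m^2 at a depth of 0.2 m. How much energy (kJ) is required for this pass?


E = k * d * w * L
  = 46 * 0.2 * 1.4 * 205
  = 2640.40 kJ


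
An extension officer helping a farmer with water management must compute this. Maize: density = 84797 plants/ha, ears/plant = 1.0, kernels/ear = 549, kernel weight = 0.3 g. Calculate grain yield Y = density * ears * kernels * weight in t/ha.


Y = density * ears * kernels * kw
  = 84797 * 1.0 * 549 * 0.3 g/ha
  = 13966065.90 g/ha
  = 13966.07 kg/ha = 13.97 t/ha


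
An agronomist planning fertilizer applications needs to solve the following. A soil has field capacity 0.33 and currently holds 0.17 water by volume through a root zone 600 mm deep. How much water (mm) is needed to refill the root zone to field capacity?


SMD = (FC - theta) * D
    = (0.33 - 0.17) * 600
    = 0.160 * 600
    = 96 mm


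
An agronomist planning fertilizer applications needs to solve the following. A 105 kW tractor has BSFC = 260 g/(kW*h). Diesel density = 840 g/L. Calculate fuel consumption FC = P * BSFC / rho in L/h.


FC = P * BSFC / rho_fuel
   = 105 * 260 / 840
   = 27300 / 840
   = 32.50 L/h


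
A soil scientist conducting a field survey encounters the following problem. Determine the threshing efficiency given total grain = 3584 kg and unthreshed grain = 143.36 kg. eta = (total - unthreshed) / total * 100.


eta = (total - unthreshed) / total * 100
    = (3584 - 143.36) / 3584 * 100
    = 3440.64 / 3584 * 100
    = 96%


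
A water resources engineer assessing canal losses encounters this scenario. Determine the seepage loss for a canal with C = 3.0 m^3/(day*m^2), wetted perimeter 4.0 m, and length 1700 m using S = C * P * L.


S = C * P * L
  = 3.0 * 4.0 * 1700
  = 20400 m^3/day


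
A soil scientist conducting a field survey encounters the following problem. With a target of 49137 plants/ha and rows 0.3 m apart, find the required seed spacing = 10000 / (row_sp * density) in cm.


spacing = 10000 / (row_sp * density)
        = 10000 / (0.3 * 49137)
        = 10000 / 14741.10
        = 0.67838 m = 67.84 cm


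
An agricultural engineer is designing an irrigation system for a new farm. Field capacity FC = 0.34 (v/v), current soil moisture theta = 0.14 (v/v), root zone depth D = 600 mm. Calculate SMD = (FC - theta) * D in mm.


SMD = (FC - theta) * D
    = (0.34 - 0.14) * 600
    = 0.200 * 600
    = 120 mm


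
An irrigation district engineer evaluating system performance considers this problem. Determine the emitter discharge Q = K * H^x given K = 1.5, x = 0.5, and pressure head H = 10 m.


Q = K * H^x
  = 1.5 * 10^0.5
  = 1.5 * 3.1623
  = 4.74 L/h


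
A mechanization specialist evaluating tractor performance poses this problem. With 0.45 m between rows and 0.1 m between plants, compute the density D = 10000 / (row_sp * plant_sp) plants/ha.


D = 10000 / (row_sp * plant_sp)
  = 10000 / (0.45 * 0.1)
  = 10000 / 0.0450
  = 222222.22 plants/ha


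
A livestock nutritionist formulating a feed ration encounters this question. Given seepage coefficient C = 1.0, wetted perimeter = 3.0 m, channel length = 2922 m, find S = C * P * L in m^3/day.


S = C * P * L
  = 1.0 * 3.0 * 2922
  = 8766 m^3/day


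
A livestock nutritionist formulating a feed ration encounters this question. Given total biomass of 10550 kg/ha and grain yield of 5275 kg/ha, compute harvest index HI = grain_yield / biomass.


HI = grain_yield / biomass
   = 5275 / 10550
   = 0.50


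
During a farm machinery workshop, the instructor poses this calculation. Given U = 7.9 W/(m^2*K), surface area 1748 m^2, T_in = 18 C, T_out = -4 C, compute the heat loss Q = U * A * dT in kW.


dT = 18 - (-4) = 22 K
Q = U * A * dT
  = 7.9 * 1748 * 22
  = 303802.40 W = 303.80 kW


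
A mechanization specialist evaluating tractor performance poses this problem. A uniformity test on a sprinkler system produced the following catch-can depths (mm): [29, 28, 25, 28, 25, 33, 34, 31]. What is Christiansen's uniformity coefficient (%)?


xbar = 233 / 8 = 29.125
sum|xi - xbar| = 21.250
CU = 100 * (1 - 21.250 / (8 * 29.125))
   = 100 * (1 - 0.0912)
   = 90.88%


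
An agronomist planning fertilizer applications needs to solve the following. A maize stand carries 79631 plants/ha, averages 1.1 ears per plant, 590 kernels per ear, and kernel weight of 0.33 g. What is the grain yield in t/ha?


Y = density * ears * kernels * kw
  = 79631 * 1.1 * 590 * 0.33 g/ha
  = 17054571.27 g/ha
  = 17054.57 kg/ha = 17.05 t/ha


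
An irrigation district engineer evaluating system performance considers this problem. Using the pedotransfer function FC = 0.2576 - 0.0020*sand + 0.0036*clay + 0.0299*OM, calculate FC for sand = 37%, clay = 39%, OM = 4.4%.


FC = 0.2576 - 0.0020*37 + 0.0036*39 + 0.0299*4.4
   = 0.2576 - 0.0740 + 0.1404 + 0.1316
   = 0.4556


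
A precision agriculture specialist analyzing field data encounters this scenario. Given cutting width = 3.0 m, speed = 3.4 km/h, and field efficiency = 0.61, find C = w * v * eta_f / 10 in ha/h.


C = w * v * eta_f / 10
  = 3.0 * 3.4 * 0.61 / 10
  = 6.22 / 10
  = 0.62 ha/h


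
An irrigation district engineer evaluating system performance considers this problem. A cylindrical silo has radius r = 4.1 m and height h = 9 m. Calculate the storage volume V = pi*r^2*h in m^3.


V = pi * r^2 * h
  = pi * 4.1^2 * 9
  = pi * 16.81 * 9
  = 475.29 m^3


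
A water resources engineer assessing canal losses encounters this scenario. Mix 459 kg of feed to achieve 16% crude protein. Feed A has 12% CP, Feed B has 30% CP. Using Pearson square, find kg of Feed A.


parts_A = CP_b - target = 30 - 16 = 14
parts_B = target - CP_a = 16 - 12 = 4
total_parts = 14 + 4 = 18
Feed A = 459 * 14 / 18 = 357 kg
Feed B = 459 * 4 / 18 = 102 kg

357 kg


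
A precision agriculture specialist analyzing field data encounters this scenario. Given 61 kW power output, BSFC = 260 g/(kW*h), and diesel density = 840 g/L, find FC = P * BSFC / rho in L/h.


FC = P * BSFC / rho_fuel
   = 61 * 260 / 840
   = 15860 / 840
   = 18.88 L/h
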